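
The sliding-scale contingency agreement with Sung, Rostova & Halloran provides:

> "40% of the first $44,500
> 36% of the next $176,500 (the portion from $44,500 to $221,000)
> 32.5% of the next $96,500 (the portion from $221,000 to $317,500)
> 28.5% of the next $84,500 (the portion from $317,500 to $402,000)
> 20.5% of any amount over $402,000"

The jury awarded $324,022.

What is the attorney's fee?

First $44,500 at 40% = $17,800.00
Next $176,500 at 36% = $63,540.00
Next $96,500 at 32.5% = $31,362.50
Remaining $6,522 at 28.5% = $1,858.77
Fee: $17,800.00 + $63,540.00 + $31,362.50 + $1,858.77 = $114,561.27

$114,561.27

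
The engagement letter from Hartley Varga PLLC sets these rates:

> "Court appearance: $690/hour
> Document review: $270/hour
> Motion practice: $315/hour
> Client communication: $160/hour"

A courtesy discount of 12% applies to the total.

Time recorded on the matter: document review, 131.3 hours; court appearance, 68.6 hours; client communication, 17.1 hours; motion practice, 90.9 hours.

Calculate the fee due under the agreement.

Court appearance: 68.6 × $690 = $47,334.00
Document review: 131.3 × $270 = $35,451.00
Motion practice: 90.9 × $315 = $28,633.50
Client communication: 17.1 × $160 = $2,736.00
Subtotal: $114,154.50
Less 12% discount: −$13,698.54
Total: $114,154.50 − $13,698.54 = $100,455.96

$100,455.96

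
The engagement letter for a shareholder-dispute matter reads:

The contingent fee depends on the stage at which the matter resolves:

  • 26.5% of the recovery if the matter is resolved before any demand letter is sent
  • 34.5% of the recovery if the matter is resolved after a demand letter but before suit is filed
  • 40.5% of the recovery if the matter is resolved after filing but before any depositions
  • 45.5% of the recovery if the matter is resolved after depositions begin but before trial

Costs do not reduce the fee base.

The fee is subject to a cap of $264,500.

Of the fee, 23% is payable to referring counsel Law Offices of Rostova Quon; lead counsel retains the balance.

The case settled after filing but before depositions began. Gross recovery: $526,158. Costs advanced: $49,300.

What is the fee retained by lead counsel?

Fee base is the gross recovery, $526,158; costs are reimbursed separately.
The matter settled after filing but before depositions began, so the 40.5% rate applies.
$526,158 × 40.5% = $213,093.99
$213,093.99 is under the $264,500 cap.
Referral share: 23% of $213,093.99 = $49,011.62; lead counsel retains $213,093.99 − $49,011.62 = $164,082.37.

$164,082.37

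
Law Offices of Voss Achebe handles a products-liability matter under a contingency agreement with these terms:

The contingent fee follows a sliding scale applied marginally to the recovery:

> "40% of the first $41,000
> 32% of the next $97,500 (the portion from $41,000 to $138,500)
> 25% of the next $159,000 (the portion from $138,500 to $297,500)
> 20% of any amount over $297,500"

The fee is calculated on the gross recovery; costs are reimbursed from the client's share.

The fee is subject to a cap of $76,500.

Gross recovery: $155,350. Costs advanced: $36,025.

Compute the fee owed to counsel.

Fee base is the gross recovery, $155,350; costs are reimbursed separately.
First $41,000 at 40% = $16,400.00
Next $97,500 at 32% = $31,200.00
Remaining $16,850 at 25% = $4,212.50
Fee: $16,400.00 + $31,200.00 + $4,212.50 = $51,812.50
$51,812.50 is under the $76,500 cap.

$51,812.50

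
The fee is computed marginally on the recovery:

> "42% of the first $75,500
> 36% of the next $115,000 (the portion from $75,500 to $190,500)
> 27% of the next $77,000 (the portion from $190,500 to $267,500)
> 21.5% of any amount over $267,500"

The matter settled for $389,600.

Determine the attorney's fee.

$120,151.50

First $75,500 at 42% = $31,710.00
Next $115,000 at 36% = $41,400.00
Next $77,000 at 27% = $20,790.00
Remaining $122,100 at 21.5% = $26,251.50
Fee: $31,710.00 + $41,400.00 + $20,790.00 + $26,251.50 = $120,151.50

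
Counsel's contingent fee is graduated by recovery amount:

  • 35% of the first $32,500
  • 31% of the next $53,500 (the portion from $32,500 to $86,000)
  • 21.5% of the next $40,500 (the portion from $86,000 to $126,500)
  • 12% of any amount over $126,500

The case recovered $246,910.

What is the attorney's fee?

$51,116.70

First $32,500 at 35% = $11,375.00
Next $53,500 at 31% = $16,585.00
Next $40,500 at 21.5% = $8,707.50
Remaining $120,410 at 12% = $14,449.20
Fee: $11,375.00 + $16,585.00 + $8,707.50 + $14,449.20 = $51,116.70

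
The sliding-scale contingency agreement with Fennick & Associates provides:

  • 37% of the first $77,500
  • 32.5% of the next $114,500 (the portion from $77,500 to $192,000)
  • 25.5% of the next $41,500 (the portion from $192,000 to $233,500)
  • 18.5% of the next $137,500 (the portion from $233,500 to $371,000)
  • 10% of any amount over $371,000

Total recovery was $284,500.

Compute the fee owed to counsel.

$85,905.00

First $77,500 at 37% = $28,675.00
Next $114,500 at 32.5% = $37,212.50
Next $41,500 at 25.5% = $10,582.50
Remaining $51,000 at 18.5% = $9,435.00
Fee: $28,675.00 + $37,212.50 + $10,582.50 + $9,435.00 = $85,905.00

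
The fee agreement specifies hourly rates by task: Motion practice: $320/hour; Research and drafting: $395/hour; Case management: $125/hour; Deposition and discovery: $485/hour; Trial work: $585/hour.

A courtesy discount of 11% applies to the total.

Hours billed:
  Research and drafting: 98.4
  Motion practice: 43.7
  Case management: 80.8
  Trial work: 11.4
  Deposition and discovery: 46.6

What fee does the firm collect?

Motion practice: 43.7 × $320 = $13,984.00
Research and drafting: 98.4 × $395 = $38,868.00
Case management: 80.8 × $125 = $10,100.00
Deposition and discovery: 46.6 × $485 = $22,601.00
Trial work: 11.4 × $585 = $6,669.00
Subtotal: $92,222.00
Less 11% discount: −$10,144.42
Total: $92,222.00 − $10,144.42 = $82,077.58

$82,077.58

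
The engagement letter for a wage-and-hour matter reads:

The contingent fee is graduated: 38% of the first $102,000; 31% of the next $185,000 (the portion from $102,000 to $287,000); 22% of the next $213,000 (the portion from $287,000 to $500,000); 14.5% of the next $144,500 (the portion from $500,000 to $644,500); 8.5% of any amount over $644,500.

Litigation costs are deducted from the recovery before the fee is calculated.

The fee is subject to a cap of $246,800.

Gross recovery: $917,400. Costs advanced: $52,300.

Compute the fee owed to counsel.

Fee base (net of costs): $917,400 − $52,300 = $865,100
First $102,000 at 38% = $38,760.00
Next $185,000 at 31% = $57,350.00
Next $213,000 at 22% = $46,860.00
Next $144,500 at 14.5% = $20,952.50
Remaining $220,600 at 8.5% = $18,751.00
Fee: $38,760.00 + $57,350.00 + $46,860.00 + $20,952.50 + $18,751.00 = $182,673.50
$182,673.50 is under the $246,800 cap.

$182,673.50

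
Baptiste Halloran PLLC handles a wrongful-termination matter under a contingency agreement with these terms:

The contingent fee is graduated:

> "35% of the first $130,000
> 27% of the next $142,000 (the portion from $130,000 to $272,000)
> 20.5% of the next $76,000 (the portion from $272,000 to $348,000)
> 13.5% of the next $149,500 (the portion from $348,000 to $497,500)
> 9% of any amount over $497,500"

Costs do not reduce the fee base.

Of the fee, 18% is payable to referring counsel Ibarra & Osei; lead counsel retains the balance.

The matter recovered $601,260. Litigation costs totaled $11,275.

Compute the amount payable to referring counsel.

Fee base is the gross recovery, $601,260; costs are reimbursed separately.
First $130,000 at 35% = $45,500.00
Next $142,000 at 27% = $38,340.00
Next $76,000 at 20.5% = $15,580.00
Next $149,500 at 13.5% = $20,182.50
Remaining $103,760 at 9% = $9,338.40
Fee: $45,500.00 + $38,340.00 + $15,580.00 + $20,182.50 + $9,338.40 = $128,940.90
Referral share: 18% of $128,940.90 = $23,209.36; lead counsel retains $128,940.90 − $23,209.36 = $105,731.54.

$23,209.36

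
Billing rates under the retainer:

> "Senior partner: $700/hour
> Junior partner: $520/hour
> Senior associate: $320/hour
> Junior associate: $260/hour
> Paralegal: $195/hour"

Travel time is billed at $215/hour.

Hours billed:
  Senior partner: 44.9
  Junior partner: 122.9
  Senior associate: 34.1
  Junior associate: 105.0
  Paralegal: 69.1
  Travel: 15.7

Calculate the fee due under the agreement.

Senior partner: 44.9 × $700 = $31,430.00
Junior partner: 122.9 × $520 = $63,908.00
Senior associate: 34.1 × $320 = $10,912.00
Junior associate: 105.0 × $260 = $27,300.00
Paralegal: 69.1 × $195 = $13,474.50
Subtotal: $31,430.00 + $63,908.00 + $10,912.00 + $27,300.00 + $13,474.50 = $147,024.50
Travel: 15.7 × $215 = $3,375.50
Total: $147,024.50 + $3,375.50 = $150,400.00

$150,400.00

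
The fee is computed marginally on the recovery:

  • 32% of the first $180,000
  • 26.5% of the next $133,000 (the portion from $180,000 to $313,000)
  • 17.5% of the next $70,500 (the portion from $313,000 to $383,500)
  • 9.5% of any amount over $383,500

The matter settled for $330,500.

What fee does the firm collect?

First $180,000 at 32% = $57,600.00
Next $133,000 at 26.5% = $35,245.00
Remaining $17,500 at 17.5% = $3,062.50
Fee: $57,600.00 + $35,245.00 + $3,062.50 = $95,907.50

$95,907.50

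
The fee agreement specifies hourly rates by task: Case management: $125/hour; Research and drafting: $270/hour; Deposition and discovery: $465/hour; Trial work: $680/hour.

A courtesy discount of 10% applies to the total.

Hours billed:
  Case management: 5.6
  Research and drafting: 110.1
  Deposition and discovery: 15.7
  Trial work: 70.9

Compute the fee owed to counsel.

Case management: 5.6 × $125 = $700.00
Research and drafting: 110.1 × $270 = $29,727.00
Deposition and discovery: 15.7 × $465 = $7,300.50
Trial work: 70.9 × $680 = $48,212.00
Subtotal: $85,939.50
Less 10% discount: −$8,593.95
Total: $85,939.50 − $8,593.95 = $77,345.55

$77,345.55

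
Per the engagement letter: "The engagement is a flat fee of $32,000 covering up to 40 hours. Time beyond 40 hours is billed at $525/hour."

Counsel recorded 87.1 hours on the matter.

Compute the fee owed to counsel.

Flat fee: $32,000.00
Excess hours: 87.1 − 40 = 47.1
Overrun: 47.1 × $525 = $24,727.50
Total: $32,000.00 + $24,727.50 = $56,727.50

$56,727.50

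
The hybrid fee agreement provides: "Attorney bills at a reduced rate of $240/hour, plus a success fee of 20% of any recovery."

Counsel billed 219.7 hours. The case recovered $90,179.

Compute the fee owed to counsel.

Hourly: 219.7 × $240 = $52,728.00
Success fee: 20% of $90,179 = $18,035.80
Total: $52,728.00 + $18,035.80 = $70,763.80

$70,763.80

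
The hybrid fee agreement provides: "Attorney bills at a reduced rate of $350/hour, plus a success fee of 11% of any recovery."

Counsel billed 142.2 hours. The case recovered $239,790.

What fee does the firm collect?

Hourly: 142.2 × $350 = $49,770.00
Success fee: 11% of $239,790 = $26,376.90
Total: $49,770.00 + $26,376.90 = $76,146.90

$76,146.90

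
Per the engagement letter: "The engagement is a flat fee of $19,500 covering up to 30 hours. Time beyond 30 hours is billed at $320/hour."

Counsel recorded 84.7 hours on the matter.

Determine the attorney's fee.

Flat fee: $19,500.00
Excess hours: 84.7 − 30 = 54.7
Overrun: 54.7 × $320 = $17,504.00
Total: $19,500.00 + $17,504.00 = $37,004.00

$37,004.00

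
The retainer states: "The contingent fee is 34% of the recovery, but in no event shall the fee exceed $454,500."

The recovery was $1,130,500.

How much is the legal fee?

$384,370.00

34% of $1,130,500 = $384,370.00
That is under the $454,500 cap.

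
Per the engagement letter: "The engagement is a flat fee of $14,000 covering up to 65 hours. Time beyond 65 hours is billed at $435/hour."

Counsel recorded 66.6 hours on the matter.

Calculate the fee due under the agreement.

$14,696.00

Flat fee: $14,000.00
Excess hours: 66.6 − 65 = 1.6
Overrun: 1.6 × $435 = $696.00
Total: $14,000.00 + $696.00 = $14,696.00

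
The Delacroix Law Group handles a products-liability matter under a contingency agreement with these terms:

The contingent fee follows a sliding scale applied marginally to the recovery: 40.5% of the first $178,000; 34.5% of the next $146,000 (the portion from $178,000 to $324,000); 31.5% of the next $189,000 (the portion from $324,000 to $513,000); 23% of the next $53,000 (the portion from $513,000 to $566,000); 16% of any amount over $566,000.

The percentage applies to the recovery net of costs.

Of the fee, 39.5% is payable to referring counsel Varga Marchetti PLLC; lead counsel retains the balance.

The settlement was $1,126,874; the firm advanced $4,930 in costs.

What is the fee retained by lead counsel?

$171,297.30

Fee base (net of costs): $1,126,874 − $4,930 = $1,121,944
First $178,000 at 40.5% = $72,090.00
Next $146,000 at 34.5% = $50,370.00
Next $189,000 at 31.5% = $59,535.00
Next $53,000 at 23% = $12,190.00
Remaining $555,944 at 16% = $88,951.04
Fee: $72,090.00 + $50,370.00 + $59,535.00 + $12,190.00 + $88,951.04 = $283,136.04
Referral share: 39.5% of $283,136.04 = $111,838.74; lead counsel retains $283,136.04 − $111,838.74 = $171,297.30.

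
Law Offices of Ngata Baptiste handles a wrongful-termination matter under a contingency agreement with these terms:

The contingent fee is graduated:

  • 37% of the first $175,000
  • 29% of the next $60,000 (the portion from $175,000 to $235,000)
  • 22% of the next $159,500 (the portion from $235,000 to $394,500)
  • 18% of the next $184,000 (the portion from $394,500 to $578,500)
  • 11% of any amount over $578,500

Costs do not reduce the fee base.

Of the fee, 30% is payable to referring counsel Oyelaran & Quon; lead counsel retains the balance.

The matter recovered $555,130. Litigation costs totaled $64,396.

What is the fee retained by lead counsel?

$102,307.38

Fee base is the gross recovery, $555,130; costs are reimbursed separately.
First $175,000 at 37% = $64,750.00
Next $60,000 at 29% = $17,400.00
Next $159,500 at 22% = $35,090.00
Remaining $160,630 at 18% = $28,913.40
Fee: $64,750.00 + $17,400.00 + $35,090.00 + $28,913.40 = $146,153.40
Referral share: 30% of $146,153.40 = $43,846.02; lead counsel retains $146,153.40 − $43,846.02 = $102,307.38.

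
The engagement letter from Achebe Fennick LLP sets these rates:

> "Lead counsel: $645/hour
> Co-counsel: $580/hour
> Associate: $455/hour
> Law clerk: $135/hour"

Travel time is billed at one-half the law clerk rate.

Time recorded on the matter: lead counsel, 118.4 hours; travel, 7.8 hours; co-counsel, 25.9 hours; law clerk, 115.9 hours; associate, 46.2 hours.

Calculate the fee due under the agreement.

$128,584.00

Lead counsel: 118.4 × $645 = $76,368.00
Co-counsel: 25.9 × $580 = $15,022.00
Associate: 46.2 × $455 = $21,021.00
Law clerk: 115.9 × $135 = $15,646.50
Subtotal: $76,368.00 + $15,022.00 + $21,021.00 + $15,646.50 = $128,057.50
Travel: 7.8 × ($135 ÷ 2) = 7.8 × $67.50 = $526.50
Total: $128,057.50 + $526.50 = $128,584.00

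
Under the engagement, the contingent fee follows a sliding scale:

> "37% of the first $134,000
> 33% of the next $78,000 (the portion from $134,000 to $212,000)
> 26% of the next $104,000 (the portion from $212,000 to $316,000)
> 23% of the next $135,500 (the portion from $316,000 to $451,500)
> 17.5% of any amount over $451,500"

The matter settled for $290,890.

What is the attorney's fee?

$95,831.40

First $134,000 at 37% = $49,580.00
Next $78,000 at 33% = $25,740.00
Remaining $78,890 at 26% = $20,511.40
Fee: $49,580.00 + $25,740.00 + $20,511.40 = $95,831.40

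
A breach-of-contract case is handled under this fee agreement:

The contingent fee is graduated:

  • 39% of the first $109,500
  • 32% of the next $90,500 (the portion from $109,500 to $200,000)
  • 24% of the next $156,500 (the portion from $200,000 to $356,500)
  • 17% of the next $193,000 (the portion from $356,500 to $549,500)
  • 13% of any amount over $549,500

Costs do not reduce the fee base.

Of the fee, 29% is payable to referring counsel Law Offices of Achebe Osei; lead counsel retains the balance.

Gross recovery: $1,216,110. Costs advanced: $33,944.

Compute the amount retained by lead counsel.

$162,372.95

Fee base is the gross recovery, $1,216,110; costs are reimbursed separately.
First $109,500 at 39% = $42,705.00
Next $90,500 at 32% = $28,960.00
Next $156,500 at 24% = $37,560.00
Next $193,000 at 17% = $32,810.00
Remaining $666,610 at 13% = $86,659.30
Fee: $42,705.00 + $28,960.00 + $37,560.00 + $32,810.00 + $86,659.30 = $228,694.30
Referral share: 29% of $228,694.30 = $66,321.35; lead counsel retains $228,694.30 − $66,321.35 = $162,372.95.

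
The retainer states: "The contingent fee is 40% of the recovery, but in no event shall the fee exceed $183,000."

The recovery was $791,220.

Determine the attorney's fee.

$183,000.00

40% of $791,220 = $316,488.00
That exceeds the $183,000 cap, so the fee is capped at $183,000.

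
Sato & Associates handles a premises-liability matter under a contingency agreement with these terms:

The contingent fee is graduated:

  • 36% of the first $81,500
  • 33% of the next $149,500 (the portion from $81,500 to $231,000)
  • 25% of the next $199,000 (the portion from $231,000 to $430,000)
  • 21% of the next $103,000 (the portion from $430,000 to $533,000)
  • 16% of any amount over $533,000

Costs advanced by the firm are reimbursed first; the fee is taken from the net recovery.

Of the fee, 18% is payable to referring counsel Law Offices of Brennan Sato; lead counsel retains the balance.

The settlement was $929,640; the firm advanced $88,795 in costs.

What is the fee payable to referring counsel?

Fee base (net of costs): $929,640 − $88,795 = $840,845
First $81,500 at 36% = $29,340.00
Next $149,500 at 33% = $49,335.00
Next $199,000 at 25% = $49,750.00
Next $103,000 at 21% = $21,630.00
Remaining $307,845 at 16% = $49,255.20
Fee: $29,340.00 + $49,335.00 + $49,750.00 + $21,630.00 + $49,255.20 = $199,310.20
Referral share: 18% of $199,310.20 = $35,875.84; lead counsel retains $199,310.20 − $35,875.84 = $163,434.36.

$35,875.84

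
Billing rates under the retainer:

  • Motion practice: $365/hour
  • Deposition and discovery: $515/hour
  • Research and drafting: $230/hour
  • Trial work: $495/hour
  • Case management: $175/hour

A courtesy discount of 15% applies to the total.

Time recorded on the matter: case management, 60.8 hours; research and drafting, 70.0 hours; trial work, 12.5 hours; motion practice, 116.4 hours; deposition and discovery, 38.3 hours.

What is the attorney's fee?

Motion practice: 116.4 × $365 = $42,486.00
Deposition and discovery: 38.3 × $515 = $19,724.50
Research and drafting: 70.0 × $230 = $16,100.00
Trial work: 12.5 × $495 = $6,187.50
Case management: 60.8 × $175 = $10,640.00
Subtotal: $95,138.00
Less 15% discount: −$14,270.70
Total: $95,138.00 − $14,270.70 = $80,867.30

$80,867.30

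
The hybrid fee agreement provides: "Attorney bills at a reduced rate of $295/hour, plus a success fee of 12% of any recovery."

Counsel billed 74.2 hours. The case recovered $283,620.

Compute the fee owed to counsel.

$55,923.40

Hourly: 74.2 × $295 = $21,889.00
Success fee: 12% of $283,620 = $34,034.40
Total: $21,889.00 + $34,034.40 = $55,923.40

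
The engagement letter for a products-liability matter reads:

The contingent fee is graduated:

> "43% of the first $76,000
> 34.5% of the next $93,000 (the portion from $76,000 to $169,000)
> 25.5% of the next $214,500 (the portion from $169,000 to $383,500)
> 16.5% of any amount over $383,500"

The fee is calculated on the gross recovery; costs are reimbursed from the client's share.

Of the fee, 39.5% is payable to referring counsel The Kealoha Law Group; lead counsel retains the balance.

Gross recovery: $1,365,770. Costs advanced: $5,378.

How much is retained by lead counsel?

$170,329.92

Fee base is the gross recovery, $1,365,770; costs are reimbursed separately.
First $76,000 at 43% = $32,680.00
Next $93,000 at 34.5% = $32,085.00
Next $214,500 at 25.5% = $54,697.50
Remaining $982,270 at 16.5% = $162,074.55
Fee: $32,680.00 + $32,085.00 + $54,697.50 + $162,074.55 = $281,537.05
Referral share: 39.5% of $281,537.05 = $111,207.13; lead counsel retains $281,537.05 − $111,207.13 = $170,329.92.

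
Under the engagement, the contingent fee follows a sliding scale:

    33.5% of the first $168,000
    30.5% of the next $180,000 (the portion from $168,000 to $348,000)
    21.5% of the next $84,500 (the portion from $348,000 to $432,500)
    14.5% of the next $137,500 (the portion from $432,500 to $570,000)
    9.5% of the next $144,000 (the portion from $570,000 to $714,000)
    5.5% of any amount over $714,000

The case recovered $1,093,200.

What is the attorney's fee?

$183,821.00

First $168,000 at 33.5% = $56,280.00
Next $180,000 at 30.5% = $54,900.00
Next $84,500 at 21.5% = $18,167.50
Next $137,500 at 14.5% = $19,937.50
Next $144,000 at 9.5% = $13,680.00
Remaining $379,200 at 5.5% = $20,856.00
Fee: $56,280.00 + $54,900.00 + $18,167.50 + $19,937.50 + $13,680.00 + $20,856.00 = $183,821.00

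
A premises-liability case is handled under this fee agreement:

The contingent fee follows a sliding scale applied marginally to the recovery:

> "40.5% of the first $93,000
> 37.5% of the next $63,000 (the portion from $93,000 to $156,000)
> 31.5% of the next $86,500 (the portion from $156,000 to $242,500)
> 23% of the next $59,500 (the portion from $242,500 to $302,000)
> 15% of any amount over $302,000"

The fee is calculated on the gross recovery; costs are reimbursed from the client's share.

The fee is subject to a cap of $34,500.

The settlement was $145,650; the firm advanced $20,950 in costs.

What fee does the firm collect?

$34,500.00

Fee base is the gross recovery, $145,650; costs are reimbursed separately.
First $93,000 at 40.5% = $37,665.00
Remaining $52,650 at 37.5% = $19,743.75
Fee: $37,665.00 + $19,743.75 = $57,408.75
$57,408.75 exceeds the $34,500 cap, so the fee is capped at $34,500.00.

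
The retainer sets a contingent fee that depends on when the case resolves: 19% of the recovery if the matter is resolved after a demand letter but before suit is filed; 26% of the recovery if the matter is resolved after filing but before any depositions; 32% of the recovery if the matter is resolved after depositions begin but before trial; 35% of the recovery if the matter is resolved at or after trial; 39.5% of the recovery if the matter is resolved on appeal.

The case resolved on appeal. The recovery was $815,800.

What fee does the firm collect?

$322,241.00

The matter resolved on appeal, so the 39.5% rate applies.
$815,800 × 39.5% = $322,241.00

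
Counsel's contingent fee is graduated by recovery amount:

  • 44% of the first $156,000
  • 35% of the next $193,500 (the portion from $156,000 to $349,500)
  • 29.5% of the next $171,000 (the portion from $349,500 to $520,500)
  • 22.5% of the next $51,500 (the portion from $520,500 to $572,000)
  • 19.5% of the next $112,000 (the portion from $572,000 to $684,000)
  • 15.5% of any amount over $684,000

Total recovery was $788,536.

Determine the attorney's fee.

$236,440.58

First $156,000 at 44% = $68,640.00
Next $193,500 at 35% = $67,725.00
Next $171,000 at 29.5% = $50,445.00
Next $51,500 at 22.5% = $11,587.50
Next $112,000 at 19.5% = $21,840.00
Remaining $104,536 at 15.5% = $16,203.08
Fee: $68,640.00 + $67,725.00 + $50,445.00 + $11,587.50 + $21,840.00 + $16,203.08 = $236,440.58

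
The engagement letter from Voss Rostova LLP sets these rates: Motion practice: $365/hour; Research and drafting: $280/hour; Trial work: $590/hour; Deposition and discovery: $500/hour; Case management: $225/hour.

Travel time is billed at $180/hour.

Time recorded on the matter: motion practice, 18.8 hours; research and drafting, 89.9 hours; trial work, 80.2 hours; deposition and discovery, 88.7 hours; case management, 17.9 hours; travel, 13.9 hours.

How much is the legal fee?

Motion practice: 18.8 × $365 = $6,862.00
Research and drafting: 89.9 × $280 = $25,172.00
Trial work: 80.2 × $590 = $47,318.00
Deposition and discovery: 88.7 × $500 = $44,350.00
Case management: 17.9 × $225 = $4,027.50
Subtotal: $6,862.00 + $25,172.00 + $47,318.00 + $44,350.00 + $4,027.50 = $127,729.50
Travel: 13.9 × $180 = $2,502.00
Total: $127,729.50 + $2,502.00 = $130,231.50

$130,231.50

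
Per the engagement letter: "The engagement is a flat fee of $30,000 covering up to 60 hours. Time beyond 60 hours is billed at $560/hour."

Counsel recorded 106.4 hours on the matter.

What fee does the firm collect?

Flat fee: $30,000.00
Excess hours: 106.4 − 60 = 46.4
Overrun: 46.4 × $560 = $25,984.00
Total: $30,000.00 + $25,984.00 = $55,984.00

$55,984.00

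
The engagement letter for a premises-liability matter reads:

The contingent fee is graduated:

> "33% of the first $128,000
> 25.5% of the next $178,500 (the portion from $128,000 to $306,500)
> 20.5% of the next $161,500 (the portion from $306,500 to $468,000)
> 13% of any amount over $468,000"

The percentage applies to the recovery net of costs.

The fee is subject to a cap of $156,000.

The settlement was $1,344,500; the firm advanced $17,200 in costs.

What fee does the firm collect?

Fee base (net of costs): $1,344,500 − $17,200 = $1,327,300
First $128,000 at 33% = $42,240.00
Next $178,500 at 25.5% = $45,517.50
Next $161,500 at 20.5% = $33,107.50
Remaining $859,300 at 13% = $111,709.00
Fee: $42,240.00 + $45,517.50 + $33,107.50 + $111,709.00 = $232,574.00
$232,574.00 exceeds the $156,000 cap, so the fee is capped at $156,000.00.

$156,000.00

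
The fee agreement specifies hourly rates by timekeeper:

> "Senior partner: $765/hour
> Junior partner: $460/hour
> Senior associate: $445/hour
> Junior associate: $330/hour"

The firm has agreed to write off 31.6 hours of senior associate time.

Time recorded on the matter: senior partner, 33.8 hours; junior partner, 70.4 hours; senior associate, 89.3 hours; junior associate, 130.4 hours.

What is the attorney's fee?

Senior partner: 33.8 × $765 = $25,857.00
Junior partner: 70.4 × $460 = $32,384.00
Senior associate: 89.3 × $445 = $39,738.50
Junior associate: 130.4 × $330 = $43,032.00
Subtotal: $141,011.50
Write-off: 31.6 × $445 = $14,062.00
Total: $141,011.50 − $14,062.00 = $126,949.50

$126,949.50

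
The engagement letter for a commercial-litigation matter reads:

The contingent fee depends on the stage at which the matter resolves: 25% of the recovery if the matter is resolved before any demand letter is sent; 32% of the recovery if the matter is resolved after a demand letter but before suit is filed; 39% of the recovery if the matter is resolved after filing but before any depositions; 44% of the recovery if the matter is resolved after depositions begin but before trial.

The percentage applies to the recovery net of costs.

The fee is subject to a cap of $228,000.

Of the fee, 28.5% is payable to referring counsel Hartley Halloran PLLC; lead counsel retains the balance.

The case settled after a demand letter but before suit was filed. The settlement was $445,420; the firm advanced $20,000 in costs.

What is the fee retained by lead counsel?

Fee base (net of costs): $445,420 − $20,000 = $425,420
The matter settled after a demand letter but before suit was filed, so the 32% rate applies.
$425,420 × 32% = $136,134.40
$136,134.40 is under the $228,000 cap.
Referral share: 28.5% of $136,134.40 = $38,798.30; lead counsel retains $136,134.40 − $38,798.30 = $97,336.10.

$97,336.10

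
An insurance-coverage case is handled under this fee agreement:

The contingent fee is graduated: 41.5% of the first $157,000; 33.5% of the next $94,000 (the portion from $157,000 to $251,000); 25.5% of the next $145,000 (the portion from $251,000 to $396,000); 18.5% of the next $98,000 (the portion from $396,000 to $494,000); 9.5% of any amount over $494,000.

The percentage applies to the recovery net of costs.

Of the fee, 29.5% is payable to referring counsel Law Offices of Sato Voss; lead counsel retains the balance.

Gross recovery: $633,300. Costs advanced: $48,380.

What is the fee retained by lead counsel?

Fee base (net of costs): $633,300 − $48,380 = $584,920
First $157,000 at 41.5% = $65,155.00
Next $94,000 at 33.5% = $31,490.00
Next $145,000 at 25.5% = $36,975.00
Next $98,000 at 18.5% = $18,130.00
Remaining $90,920 at 9.5% = $8,637.40
Fee: $65,155.00 + $31,490.00 + $36,975.00 + $18,130.00 + $8,637.40 = $160,387.40
Referral share: 29.5% of $160,387.40 = $47,314.28; lead counsel retains $160,387.40 − $47,314.28 = $113,073.12.

$113,073.12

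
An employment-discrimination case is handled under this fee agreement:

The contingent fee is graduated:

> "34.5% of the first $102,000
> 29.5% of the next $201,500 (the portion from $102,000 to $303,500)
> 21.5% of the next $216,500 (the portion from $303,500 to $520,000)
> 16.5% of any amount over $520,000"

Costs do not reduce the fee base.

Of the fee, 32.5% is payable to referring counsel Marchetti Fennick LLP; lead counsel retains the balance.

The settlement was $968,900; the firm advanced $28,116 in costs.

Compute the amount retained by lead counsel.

$145,292.74

Fee base is the gross recovery, $968,900; costs are reimbursed separately.
First $102,000 at 34.5% = $35,190.00
Next $201,500 at 29.5% = $59,442.50
Next $216,500 at 21.5% = $46,547.50
Remaining $448,900 at 16.5% = $74,068.50
Fee: $35,190.00 + $59,442.50 + $46,547.50 + $74,068.50 = $215,248.50
Referral share: 32.5% of $215,248.50 = $69,955.76; lead counsel retains $215,248.50 − $69,955.76 = $145,292.74.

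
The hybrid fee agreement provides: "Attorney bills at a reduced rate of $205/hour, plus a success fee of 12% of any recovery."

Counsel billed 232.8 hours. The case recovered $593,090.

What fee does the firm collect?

$118,894.80

Hourly: 232.8 × $205 = $47,724.00
Success fee: 12% of $593,090 = $71,170.80
Total: $47,724.00 + $71,170.80 = $118,894.80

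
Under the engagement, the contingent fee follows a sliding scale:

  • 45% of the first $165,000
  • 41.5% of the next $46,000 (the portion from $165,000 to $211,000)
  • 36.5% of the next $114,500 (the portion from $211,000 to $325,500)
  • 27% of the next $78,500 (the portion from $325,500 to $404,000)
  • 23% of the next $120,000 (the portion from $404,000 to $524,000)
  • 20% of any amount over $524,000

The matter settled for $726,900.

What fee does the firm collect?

First $165,000 at 45% = $74,250.00
Next $46,000 at 41.5% = $19,090.00
Next $114,500 at 36.5% = $41,792.50
Next $78,500 at 27% = $21,195.00
Next $120,000 at 23% = $27,600.00
Remaining $202,900 at 20% = $40,580.00
Fee: $74,250.00 + $19,090.00 + $41,792.50 + $21,195.00 + $27,600.00 + $40,580.00 = $224,507.50

$224,507.50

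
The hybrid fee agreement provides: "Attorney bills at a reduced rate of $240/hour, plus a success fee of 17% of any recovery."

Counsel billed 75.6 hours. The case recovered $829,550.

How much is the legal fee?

Hourly: 75.6 × $240 = $18,144.00
Success fee: 17% of $829,550 = $141,023.50
Total: $18,144.00 + $141,023.50 = $159,167.50

$159,167.50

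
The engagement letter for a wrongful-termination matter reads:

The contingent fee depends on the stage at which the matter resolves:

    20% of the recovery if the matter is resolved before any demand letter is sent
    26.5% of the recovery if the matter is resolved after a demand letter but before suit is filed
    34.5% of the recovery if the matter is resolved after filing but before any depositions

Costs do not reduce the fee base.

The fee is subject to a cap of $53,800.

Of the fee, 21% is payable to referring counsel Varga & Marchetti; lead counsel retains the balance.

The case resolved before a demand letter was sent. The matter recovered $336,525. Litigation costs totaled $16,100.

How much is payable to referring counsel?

Fee base is the gross recovery, $336,525; costs are reimbursed separately.
The matter resolved before a demand letter was sent, so the 20% rate applies.
$336,525 × 20% = $67,305.00
$67,305.00 exceeds the $53,800 cap, so the fee is capped at $53,800.00.
Referral share: 21% of $53,800.00 = $11,298.00; lead counsel retains $53,800.00 − $11,298.00 = $42,502.00.

$11,298.00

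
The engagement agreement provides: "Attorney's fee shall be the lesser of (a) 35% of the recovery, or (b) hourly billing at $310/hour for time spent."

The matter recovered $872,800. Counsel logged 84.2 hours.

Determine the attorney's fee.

(a) 35% of $872,800 = $305,480.00
(b) 84.2 × $310 = $26,102.00
The lesser is (b): $26,102.00.

$26,102.00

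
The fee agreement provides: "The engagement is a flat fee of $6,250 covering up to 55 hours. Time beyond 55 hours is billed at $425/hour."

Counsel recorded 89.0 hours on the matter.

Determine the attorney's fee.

Flat fee: $6,250.00
Excess hours: 89.0 − 55 = 34.0
Overrun: 34.0 × $425 = $14,450.00
Total: $6,250.00 + $14,450.00 = $20,700.00

$20,700.00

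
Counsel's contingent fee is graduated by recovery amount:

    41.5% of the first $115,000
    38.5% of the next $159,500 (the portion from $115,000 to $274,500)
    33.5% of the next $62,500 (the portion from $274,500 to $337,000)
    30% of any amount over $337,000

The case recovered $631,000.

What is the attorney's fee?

$218,270.00

First $115,000 at 41.5% = $47,725.00
Next $159,500 at 38.5% = $61,407.50
Next $62,500 at 33.5% = $20,937.50
Remaining $294,000 at 30% = $88,200.00
Fee: $47,725.00 + $61,407.50 + $20,937.50 + $88,200.00 = $218,270.00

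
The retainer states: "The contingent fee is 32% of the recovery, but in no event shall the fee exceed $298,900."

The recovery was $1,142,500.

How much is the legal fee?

32% of $1,142,500 = $365,600.00
That exceeds the $298,900 cap, so the fee is capped at $298,900.

$298,900.00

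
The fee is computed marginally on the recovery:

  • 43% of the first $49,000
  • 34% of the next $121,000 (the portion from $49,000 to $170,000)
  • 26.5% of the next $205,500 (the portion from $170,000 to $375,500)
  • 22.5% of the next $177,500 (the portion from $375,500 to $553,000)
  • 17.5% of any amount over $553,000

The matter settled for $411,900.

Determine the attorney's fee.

$124,857.50

First $49,000 at 43% = $21,070.00
Next $121,000 at 34% = $41,140.00
Next $205,500 at 26.5% = $54,457.50
Remaining $36,400 at 22.5% = $8,190.00
Fee: $21,070.00 + $41,140.00 + $54,457.50 + $8,190.00 = $124,857.50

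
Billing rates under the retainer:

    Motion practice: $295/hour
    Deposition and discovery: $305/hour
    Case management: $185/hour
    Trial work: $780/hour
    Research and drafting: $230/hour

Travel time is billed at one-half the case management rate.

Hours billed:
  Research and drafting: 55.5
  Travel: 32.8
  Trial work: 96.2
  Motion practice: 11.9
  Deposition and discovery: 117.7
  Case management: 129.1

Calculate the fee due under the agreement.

Motion practice: 11.9 × $295 = $3,510.50
Deposition and discovery: 117.7 × $305 = $35,898.50
Case management: 129.1 × $185 = $23,883.50
Trial work: 96.2 × $780 = $75,036.00
Research and drafting: 55.5 × $230 = $12,765.00
Subtotal: $3,510.50 + $35,898.50 + $23,883.50 + $75,036.00 + $12,765.00 = $151,093.50
Travel: 32.8 × ($185 ÷ 2) = 32.8 × $92.50 = $3,034.00
Total: $151,093.50 + $3,034.00 = $154,127.50

$154,127.50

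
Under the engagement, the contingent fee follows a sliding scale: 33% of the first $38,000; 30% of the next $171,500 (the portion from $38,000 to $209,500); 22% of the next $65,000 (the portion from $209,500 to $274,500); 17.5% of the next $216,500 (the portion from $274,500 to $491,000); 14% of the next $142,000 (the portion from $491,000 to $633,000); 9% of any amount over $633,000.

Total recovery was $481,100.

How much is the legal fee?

First $38,000 at 33% = $12,540.00
Next $171,500 at 30% = $51,450.00
Next $65,000 at 22% = $14,300.00
Remaining $206,600 at 17.5% = $36,155.00
Fee: $12,540.00 + $51,450.00 + $14,300.00 + $36,155.00 = $114,445.00

$114,445.00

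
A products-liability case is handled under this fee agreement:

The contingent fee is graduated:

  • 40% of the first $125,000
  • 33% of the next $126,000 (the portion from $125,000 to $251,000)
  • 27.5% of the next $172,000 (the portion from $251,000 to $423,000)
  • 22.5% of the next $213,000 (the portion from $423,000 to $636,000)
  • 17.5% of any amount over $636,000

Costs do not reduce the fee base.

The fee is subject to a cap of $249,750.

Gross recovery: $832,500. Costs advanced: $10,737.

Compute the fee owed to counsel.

$221,192.50

Fee base is the gross recovery, $832,500; costs are reimbursed separately.
First $125,000 at 40% = $50,000.00
Next $126,000 at 33% = $41,580.00
Next $172,000 at 27.5% = $47,300.00
Next $213,000 at 22.5% = $47,925.00
Remaining $196,500 at 17.5% = $34,387.50
Fee: $50,000.00 + $41,580.00 + $47,300.00 + $47,925.00 + $34,387.50 = $221,192.50
$221,192.50 is under the $249,750 cap.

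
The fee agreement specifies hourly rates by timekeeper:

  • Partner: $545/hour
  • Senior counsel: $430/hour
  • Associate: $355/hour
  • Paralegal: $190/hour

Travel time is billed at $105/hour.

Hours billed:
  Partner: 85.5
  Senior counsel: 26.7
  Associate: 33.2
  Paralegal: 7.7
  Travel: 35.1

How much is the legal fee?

$75,013.00

Partner: 85.5 × $545 = $46,597.50
Senior counsel: 26.7 × $430 = $11,481.00
Associate: 33.2 × $355 = $11,786.00
Paralegal: 7.7 × $190 = $1,463.00
Subtotal: $46,597.50 + $11,481.00 + $11,786.00 + $1,463.00 = $71,327.50
Travel: 35.1 × $105 = $3,685.50
Total: $71,327.50 + $3,685.50 = $75,013.00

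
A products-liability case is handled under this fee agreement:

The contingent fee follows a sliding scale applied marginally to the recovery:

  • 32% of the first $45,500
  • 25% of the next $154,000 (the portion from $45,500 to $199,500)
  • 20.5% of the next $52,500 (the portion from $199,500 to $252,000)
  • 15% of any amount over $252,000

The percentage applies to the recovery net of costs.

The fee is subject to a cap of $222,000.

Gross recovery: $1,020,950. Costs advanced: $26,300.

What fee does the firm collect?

Fee base (net of costs): $1,020,950 − $26,300 = $994,650
First $45,500 at 32% = $14,560.00
Next $154,000 at 25% = $38,500.00
Next $52,500 at 20.5% = $10,762.50
Remaining $742,650 at 15% = $111,397.50
Fee: $14,560.00 + $38,500.00 + $10,762.50 + $111,397.50 = $175,220.00
$175,220.00 is under the $222,000 cap.

$175,220.00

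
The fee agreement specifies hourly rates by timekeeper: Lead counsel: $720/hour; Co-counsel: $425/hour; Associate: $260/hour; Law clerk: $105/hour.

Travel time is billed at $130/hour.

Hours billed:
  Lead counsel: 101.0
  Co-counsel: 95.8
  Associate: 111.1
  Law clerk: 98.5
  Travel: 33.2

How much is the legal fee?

$156,979.50

Lead counsel: 101.0 × $720 = $72,720.00
Co-counsel: 95.8 × $425 = $40,715.00
Associate: 111.1 × $260 = $28,886.00
Law clerk: 98.5 × $105 = $10,342.50
Subtotal: $72,720.00 + $40,715.00 + $28,886.00 + $10,342.50 = $152,663.50
Travel: 33.2 × $130 = $4,316.00
Total: $152,663.50 + $4,316.00 = $156,979.50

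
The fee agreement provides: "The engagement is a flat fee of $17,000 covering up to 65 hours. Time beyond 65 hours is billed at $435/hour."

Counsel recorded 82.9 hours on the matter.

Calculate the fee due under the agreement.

$24,786.50

Flat fee: $17,000.00
Excess hours: 82.9 − 65 = 17.9
Overrun: 17.9 × $435 = $7,786.50
Total: $17,000.00 + $7,786.50 = $24,786.50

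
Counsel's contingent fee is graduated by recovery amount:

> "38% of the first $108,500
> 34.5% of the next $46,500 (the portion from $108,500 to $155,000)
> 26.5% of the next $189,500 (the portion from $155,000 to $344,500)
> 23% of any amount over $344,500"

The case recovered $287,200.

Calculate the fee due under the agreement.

$92,305.50

First $108,500 at 38% = $41,230.00
Next $46,500 at 34.5% = $16,042.50
Remaining $132,200 at 26.5% = $35,033.00
Fee: $41,230.00 + $16,042.50 + $35,033.00 = $92,305.50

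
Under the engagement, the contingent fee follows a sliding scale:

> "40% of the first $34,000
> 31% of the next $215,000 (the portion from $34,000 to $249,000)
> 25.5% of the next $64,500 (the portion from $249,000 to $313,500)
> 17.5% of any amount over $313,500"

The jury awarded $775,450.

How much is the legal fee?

First $34,000 at 40% = $13,600.00
Next $215,000 at 31% = $66,650.00
Next $64,500 at 25.5% = $16,447.50
Remaining $461,950 at 17.5% = $80,841.25
Fee: $13,600.00 + $66,650.00 + $16,447.50 + $80,841.25 = $177,538.75

$177,538.75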